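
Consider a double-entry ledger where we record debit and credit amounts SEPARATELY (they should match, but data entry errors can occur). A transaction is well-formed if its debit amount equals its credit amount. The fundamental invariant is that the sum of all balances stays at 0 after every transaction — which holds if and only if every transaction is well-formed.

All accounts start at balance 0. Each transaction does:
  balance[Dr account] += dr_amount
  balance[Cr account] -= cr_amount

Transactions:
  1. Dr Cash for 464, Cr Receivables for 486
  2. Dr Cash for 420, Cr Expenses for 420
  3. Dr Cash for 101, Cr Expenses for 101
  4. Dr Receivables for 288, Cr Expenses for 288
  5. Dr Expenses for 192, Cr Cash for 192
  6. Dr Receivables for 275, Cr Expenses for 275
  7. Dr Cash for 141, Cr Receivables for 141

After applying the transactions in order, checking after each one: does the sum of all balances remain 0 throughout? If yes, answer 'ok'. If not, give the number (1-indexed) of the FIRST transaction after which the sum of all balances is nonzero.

After txn 1: dr=464 cr=486 sum_balances=-22
After txn 2: dr=420 cr=420 sum_balances=-22
After txn 3: dr=101 cr=101 sum_balances=-22
After txn 4: dr=288 cr=288 sum_balances=-22
After txn 5: dr=192 cr=192 sum_balances=-22
After txn 6: dr=275 cr=275 sum_balances=-22
After txn 7: dr=141 cr=141 sum_balances=-22

Answer: 1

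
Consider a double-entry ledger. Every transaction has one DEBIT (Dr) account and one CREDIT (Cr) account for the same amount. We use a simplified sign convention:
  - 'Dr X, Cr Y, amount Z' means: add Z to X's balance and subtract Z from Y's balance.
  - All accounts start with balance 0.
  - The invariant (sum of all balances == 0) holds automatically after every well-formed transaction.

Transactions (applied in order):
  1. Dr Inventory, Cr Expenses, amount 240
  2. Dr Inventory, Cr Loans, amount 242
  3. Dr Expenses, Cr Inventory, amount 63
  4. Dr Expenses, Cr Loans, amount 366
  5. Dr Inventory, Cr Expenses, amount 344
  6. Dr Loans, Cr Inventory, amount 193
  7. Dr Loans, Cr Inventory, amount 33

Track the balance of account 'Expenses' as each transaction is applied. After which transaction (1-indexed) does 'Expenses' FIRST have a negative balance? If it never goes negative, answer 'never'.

After txn 1: Expenses=-240

Answer: 1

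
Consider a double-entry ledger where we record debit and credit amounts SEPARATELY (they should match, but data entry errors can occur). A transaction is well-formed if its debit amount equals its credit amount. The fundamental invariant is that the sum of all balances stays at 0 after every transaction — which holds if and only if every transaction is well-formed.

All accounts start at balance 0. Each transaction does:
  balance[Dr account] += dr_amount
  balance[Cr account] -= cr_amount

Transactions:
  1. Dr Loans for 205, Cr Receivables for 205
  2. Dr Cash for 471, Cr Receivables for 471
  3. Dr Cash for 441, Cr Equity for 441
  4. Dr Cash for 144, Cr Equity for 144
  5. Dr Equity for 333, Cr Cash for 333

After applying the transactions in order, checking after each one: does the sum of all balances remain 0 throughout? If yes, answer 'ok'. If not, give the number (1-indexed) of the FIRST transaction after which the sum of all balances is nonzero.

After txn 1: dr=205 cr=205 sum_balances=0
After txn 2: dr=471 cr=471 sum_balances=0
After txn 3: dr=441 cr=441 sum_balances=0
After txn 4: dr=144 cr=144 sum_balances=0
After txn 5: dr=333 cr=333 sum_balances=0

Answer: ok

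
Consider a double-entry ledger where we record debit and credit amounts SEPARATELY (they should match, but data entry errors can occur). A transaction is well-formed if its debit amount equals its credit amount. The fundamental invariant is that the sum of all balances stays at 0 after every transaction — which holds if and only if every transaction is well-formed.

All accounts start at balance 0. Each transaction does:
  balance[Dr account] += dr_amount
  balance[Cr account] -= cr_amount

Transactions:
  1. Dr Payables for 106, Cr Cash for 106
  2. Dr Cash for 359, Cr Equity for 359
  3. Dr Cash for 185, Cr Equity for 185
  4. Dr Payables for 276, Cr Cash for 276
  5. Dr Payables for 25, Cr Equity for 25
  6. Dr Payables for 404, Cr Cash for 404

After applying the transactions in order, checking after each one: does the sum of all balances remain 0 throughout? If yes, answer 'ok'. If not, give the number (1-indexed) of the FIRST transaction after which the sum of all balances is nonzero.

After txn 1: dr=106 cr=106 sum_balances=0
After txn 2: dr=359 cr=359 sum_balances=0
After txn 3: dr=185 cr=185 sum_balances=0
After txn 4: dr=276 cr=276 sum_balances=0
After txn 5: dr=25 cr=25 sum_balances=0
After txn 6: dr=404 cr=404 sum_balances=0

Answer: ok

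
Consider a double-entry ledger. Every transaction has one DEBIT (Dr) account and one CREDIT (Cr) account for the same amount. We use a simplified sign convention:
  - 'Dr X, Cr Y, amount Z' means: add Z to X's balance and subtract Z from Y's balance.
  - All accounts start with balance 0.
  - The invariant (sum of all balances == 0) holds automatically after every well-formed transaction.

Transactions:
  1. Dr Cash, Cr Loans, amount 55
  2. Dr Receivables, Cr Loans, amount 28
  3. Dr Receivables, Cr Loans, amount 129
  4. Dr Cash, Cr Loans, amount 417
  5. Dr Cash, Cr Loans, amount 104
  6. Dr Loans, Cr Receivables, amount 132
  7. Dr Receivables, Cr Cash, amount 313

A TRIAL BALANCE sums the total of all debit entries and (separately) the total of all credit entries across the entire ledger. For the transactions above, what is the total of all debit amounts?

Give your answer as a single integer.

Answer: 1178

Derivation:
Txn 1: debit+=55
Txn 2: debit+=28
Txn 3: debit+=129
Txn 4: debit+=417
Txn 5: debit+=104
Txn 6: debit+=132
Txn 7: debit+=313
Total debits = 1178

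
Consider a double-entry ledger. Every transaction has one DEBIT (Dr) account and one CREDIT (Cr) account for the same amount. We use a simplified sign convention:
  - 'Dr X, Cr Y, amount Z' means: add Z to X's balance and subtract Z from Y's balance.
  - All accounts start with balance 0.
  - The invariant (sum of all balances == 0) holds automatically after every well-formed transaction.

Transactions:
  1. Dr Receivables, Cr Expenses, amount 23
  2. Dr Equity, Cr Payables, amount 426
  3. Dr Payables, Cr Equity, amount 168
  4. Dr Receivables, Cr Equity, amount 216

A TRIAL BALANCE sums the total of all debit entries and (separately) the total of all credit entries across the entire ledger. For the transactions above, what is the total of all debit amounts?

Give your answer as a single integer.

Answer: 833

Derivation:
Txn 1: debit+=23
Txn 2: debit+=426
Txn 3: debit+=168
Txn 4: debit+=216
Total debits = 833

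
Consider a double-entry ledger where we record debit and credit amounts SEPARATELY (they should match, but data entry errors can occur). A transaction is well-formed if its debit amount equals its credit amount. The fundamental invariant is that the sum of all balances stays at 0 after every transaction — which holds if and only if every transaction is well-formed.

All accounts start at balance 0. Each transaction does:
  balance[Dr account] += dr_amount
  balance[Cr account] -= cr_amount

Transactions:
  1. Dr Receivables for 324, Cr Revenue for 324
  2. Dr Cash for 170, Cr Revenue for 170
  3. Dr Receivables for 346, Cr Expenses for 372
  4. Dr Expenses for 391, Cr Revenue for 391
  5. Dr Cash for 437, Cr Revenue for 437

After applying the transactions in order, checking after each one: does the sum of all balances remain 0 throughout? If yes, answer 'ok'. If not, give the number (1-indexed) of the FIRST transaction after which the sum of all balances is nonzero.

After txn 1: dr=324 cr=324 sum_balances=0
After txn 2: dr=170 cr=170 sum_balances=0
After txn 3: dr=346 cr=372 sum_balances=-26
After txn 4: dr=391 cr=391 sum_balances=-26
After txn 5: dr=437 cr=437 sum_balances=-26

Answer: 3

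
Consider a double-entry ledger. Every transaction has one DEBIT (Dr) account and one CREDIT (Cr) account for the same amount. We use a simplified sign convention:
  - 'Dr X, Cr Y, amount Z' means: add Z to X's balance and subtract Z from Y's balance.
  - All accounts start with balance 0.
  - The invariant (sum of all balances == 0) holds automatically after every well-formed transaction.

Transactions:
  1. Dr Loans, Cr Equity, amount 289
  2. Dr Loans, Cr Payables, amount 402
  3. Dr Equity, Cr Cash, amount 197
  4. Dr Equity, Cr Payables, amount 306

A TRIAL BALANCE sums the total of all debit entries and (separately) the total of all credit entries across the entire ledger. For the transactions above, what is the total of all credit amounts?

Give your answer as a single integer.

Answer: 1194

Derivation:
Txn 1: credit+=289
Txn 2: credit+=402
Txn 3: credit+=197
Txn 4: credit+=306
Total credits = 1194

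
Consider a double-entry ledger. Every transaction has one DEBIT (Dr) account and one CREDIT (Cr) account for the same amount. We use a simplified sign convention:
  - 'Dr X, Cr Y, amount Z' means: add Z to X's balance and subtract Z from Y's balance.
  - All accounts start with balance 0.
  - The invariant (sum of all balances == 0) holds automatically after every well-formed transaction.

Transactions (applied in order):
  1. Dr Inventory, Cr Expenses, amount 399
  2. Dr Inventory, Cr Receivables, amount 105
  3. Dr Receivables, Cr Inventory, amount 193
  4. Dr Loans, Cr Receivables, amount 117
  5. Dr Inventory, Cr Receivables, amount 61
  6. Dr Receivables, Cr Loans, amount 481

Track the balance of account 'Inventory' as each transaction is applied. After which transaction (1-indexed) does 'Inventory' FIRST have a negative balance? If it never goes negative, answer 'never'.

After txn 1: Inventory=399
After txn 2: Inventory=504
After txn 3: Inventory=311
After txn 4: Inventory=311
After txn 5: Inventory=372
After txn 6: Inventory=372

Answer: never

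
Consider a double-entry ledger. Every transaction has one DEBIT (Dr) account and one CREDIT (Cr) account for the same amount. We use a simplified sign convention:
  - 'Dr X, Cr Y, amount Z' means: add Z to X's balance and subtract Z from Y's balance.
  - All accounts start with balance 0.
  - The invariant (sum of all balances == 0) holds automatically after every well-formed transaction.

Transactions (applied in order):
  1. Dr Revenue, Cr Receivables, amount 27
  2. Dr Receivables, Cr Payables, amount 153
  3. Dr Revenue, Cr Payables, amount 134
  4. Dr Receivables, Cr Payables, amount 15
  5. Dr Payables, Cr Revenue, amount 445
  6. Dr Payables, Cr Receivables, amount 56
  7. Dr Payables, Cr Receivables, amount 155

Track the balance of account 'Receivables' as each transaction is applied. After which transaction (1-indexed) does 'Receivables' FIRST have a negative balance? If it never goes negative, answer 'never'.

After txn 1: Receivables=-27

Answer: 1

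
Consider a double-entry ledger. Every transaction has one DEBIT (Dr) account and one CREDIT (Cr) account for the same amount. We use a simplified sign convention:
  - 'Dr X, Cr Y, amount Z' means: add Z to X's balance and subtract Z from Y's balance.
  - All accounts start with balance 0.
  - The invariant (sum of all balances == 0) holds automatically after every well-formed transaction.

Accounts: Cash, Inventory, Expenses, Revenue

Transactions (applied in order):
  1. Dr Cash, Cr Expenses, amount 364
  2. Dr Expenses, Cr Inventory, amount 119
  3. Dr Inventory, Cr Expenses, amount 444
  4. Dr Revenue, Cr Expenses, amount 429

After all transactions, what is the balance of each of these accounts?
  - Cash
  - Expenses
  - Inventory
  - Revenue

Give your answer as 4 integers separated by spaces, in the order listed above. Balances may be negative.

Answer: 364 -1118 325 429

Derivation:
After txn 1 (Dr Cash, Cr Expenses, amount 364): Cash=364 Expenses=-364
After txn 2 (Dr Expenses, Cr Inventory, amount 119): Cash=364 Expenses=-245 Inventory=-119
After txn 3 (Dr Inventory, Cr Expenses, amount 444): Cash=364 Expenses=-689 Inventory=325
After txn 4 (Dr Revenue, Cr Expenses, amount 429): Cash=364 Expenses=-1118 Inventory=325 Revenue=429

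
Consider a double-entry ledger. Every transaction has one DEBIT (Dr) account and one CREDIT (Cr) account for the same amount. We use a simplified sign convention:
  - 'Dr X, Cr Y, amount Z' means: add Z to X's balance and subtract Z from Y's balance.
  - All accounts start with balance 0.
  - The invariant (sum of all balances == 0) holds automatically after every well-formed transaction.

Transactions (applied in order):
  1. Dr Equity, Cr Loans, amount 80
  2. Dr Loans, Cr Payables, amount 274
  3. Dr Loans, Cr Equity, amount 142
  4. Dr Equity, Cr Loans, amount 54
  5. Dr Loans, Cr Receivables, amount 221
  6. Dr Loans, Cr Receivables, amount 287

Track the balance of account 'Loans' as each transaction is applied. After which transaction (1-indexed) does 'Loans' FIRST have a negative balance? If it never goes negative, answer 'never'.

Answer: 1

Derivation:
After txn 1: Loans=-80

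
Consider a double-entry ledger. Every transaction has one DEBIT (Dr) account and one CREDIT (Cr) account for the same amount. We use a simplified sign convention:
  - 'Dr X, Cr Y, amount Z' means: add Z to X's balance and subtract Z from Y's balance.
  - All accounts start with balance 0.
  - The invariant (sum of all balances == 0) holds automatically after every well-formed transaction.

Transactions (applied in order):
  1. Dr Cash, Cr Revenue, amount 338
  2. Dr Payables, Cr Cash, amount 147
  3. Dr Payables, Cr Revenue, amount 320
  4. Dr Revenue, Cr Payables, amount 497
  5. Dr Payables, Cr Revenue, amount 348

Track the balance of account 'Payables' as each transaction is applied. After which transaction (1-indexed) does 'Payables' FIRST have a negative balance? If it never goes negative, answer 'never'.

Answer: 4

Derivation:
After txn 1: Payables=0
After txn 2: Payables=147
After txn 3: Payables=467
After txn 4: Payables=-30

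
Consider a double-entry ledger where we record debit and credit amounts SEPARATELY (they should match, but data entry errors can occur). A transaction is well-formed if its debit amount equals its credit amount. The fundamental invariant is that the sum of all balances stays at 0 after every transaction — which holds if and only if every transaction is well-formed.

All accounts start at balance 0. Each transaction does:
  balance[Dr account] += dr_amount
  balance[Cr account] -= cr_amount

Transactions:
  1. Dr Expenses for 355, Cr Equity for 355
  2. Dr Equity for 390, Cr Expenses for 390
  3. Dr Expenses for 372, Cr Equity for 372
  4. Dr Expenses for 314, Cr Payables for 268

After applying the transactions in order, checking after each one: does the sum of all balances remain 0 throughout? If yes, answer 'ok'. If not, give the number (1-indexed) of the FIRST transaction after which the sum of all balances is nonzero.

After txn 1: dr=355 cr=355 sum_balances=0
After txn 2: dr=390 cr=390 sum_balances=0
After txn 3: dr=372 cr=372 sum_balances=0
After txn 4: dr=314 cr=268 sum_balances=46

Answer: 4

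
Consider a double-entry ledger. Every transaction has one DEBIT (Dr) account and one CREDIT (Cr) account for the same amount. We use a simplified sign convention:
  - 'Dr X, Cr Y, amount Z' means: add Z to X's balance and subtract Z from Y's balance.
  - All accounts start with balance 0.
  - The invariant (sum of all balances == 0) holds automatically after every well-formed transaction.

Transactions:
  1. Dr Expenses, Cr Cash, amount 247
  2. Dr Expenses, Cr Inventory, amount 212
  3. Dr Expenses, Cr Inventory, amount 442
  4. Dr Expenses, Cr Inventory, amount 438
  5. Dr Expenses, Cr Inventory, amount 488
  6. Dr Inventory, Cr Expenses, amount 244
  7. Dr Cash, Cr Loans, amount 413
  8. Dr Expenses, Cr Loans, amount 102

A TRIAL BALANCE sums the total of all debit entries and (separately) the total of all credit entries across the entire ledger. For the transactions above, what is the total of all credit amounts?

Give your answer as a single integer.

Txn 1: credit+=247
Txn 2: credit+=212
Txn 3: credit+=442
Txn 4: credit+=438
Txn 5: credit+=488
Txn 6: credit+=244
Txn 7: credit+=413
Txn 8: credit+=102
Total credits = 2586

Answer: 2586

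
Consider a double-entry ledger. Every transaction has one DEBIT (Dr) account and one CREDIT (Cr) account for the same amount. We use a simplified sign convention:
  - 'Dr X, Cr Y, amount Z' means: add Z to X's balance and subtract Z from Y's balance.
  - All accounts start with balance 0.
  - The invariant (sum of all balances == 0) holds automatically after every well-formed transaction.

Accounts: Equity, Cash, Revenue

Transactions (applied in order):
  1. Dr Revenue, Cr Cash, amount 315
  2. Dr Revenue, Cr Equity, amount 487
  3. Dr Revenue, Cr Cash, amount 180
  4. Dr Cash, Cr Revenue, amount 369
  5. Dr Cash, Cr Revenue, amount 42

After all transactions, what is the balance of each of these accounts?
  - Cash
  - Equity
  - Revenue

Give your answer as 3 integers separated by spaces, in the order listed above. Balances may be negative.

After txn 1 (Dr Revenue, Cr Cash, amount 315): Cash=-315 Revenue=315
After txn 2 (Dr Revenue, Cr Equity, amount 487): Cash=-315 Equity=-487 Revenue=802
After txn 3 (Dr Revenue, Cr Cash, amount 180): Cash=-495 Equity=-487 Revenue=982
After txn 4 (Dr Cash, Cr Revenue, amount 369): Cash=-126 Equity=-487 Revenue=613
After txn 5 (Dr Cash, Cr Revenue, amount 42): Cash=-84 Equity=-487 Revenue=571

Answer: -84 -487 571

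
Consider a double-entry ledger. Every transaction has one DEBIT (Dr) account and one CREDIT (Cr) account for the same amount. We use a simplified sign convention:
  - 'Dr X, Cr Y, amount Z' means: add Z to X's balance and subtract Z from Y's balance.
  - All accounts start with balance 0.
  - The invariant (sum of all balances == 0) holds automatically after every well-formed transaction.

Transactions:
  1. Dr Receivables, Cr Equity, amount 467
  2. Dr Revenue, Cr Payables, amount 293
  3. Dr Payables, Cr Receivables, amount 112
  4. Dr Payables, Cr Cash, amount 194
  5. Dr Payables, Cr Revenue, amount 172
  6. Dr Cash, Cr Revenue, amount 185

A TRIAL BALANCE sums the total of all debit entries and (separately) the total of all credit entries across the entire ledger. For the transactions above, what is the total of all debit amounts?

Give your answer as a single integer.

Answer: 1423

Derivation:
Txn 1: debit+=467
Txn 2: debit+=293
Txn 3: debit+=112
Txn 4: debit+=194
Txn 5: debit+=172
Txn 6: debit+=185
Total debits = 1423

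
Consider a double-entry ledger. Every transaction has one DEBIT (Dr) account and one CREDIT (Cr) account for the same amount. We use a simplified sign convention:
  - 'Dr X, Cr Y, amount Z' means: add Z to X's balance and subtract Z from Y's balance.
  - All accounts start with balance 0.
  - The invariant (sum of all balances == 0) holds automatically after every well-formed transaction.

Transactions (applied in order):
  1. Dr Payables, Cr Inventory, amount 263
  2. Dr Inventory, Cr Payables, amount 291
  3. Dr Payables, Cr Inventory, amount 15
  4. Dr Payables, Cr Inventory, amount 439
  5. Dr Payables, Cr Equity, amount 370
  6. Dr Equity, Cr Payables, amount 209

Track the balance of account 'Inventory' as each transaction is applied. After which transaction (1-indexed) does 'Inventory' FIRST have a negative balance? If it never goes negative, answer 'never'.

After txn 1: Inventory=-263

Answer: 1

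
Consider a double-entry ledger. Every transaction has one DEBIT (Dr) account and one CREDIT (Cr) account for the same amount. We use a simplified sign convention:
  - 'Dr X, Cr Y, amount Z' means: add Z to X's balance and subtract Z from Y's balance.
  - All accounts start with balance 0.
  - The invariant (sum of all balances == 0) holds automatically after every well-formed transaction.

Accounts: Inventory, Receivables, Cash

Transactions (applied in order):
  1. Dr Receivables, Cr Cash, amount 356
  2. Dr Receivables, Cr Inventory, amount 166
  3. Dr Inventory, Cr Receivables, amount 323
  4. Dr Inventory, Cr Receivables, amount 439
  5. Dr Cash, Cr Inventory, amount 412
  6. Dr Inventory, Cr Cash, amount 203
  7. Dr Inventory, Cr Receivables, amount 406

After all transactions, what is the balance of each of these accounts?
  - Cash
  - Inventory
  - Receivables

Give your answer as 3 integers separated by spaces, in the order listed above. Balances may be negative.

After txn 1 (Dr Receivables, Cr Cash, amount 356): Cash=-356 Receivables=356
After txn 2 (Dr Receivables, Cr Inventory, amount 166): Cash=-356 Inventory=-166 Receivables=522
After txn 3 (Dr Inventory, Cr Receivables, amount 323): Cash=-356 Inventory=157 Receivables=199
After txn 4 (Dr Inventory, Cr Receivables, amount 439): Cash=-356 Inventory=596 Receivables=-240
After txn 5 (Dr Cash, Cr Inventory, amount 412): Cash=56 Inventory=184 Receivables=-240
After txn 6 (Dr Inventory, Cr Cash, amount 203): Cash=-147 Inventory=387 Receivables=-240
After txn 7 (Dr Inventory, Cr Receivables, amount 406): Cash=-147 Inventory=793 Receivables=-646

Answer: -147 793 -646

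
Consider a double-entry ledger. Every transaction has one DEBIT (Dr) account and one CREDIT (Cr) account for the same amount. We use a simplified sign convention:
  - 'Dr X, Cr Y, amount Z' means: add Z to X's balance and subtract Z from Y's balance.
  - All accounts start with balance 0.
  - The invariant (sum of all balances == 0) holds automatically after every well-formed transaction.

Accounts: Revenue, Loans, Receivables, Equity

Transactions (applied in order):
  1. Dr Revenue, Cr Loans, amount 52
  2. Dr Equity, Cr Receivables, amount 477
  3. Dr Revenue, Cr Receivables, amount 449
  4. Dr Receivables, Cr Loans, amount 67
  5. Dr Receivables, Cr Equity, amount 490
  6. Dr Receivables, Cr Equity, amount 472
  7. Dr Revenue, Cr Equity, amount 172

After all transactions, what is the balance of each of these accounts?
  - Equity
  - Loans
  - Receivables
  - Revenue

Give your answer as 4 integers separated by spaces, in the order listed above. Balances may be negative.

Answer: -657 -119 103 673

Derivation:
After txn 1 (Dr Revenue, Cr Loans, amount 52): Loans=-52 Revenue=52
After txn 2 (Dr Equity, Cr Receivables, amount 477): Equity=477 Loans=-52 Receivables=-477 Revenue=52
After txn 3 (Dr Revenue, Cr Receivables, amount 449): Equity=477 Loans=-52 Receivables=-926 Revenue=501
After txn 4 (Dr Receivables, Cr Loans, amount 67): Equity=477 Loans=-119 Receivables=-859 Revenue=501
After txn 5 (Dr Receivables, Cr Equity, amount 490): Equity=-13 Loans=-119 Receivables=-369 Revenue=501
After txn 6 (Dr Receivables, Cr Equity, amount 472): Equity=-485 Loans=-119 Receivables=103 Revenue=501
After txn 7 (Dr Revenue, Cr Equity, amount 172): Equity=-657 Loans=-119 Receivables=103 Revenue=673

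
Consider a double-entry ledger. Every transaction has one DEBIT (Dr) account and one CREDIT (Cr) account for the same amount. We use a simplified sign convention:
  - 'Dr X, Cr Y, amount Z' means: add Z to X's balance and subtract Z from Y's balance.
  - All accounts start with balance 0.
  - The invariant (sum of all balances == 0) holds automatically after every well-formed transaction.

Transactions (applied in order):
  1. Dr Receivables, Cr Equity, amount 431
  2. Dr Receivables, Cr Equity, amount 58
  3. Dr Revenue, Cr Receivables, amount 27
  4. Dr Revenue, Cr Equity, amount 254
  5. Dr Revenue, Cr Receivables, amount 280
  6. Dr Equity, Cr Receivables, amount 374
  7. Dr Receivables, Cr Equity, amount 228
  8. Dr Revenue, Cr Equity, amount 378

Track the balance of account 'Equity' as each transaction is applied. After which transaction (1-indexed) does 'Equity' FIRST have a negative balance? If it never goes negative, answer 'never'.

Answer: 1

Derivation:
After txn 1: Equity=-431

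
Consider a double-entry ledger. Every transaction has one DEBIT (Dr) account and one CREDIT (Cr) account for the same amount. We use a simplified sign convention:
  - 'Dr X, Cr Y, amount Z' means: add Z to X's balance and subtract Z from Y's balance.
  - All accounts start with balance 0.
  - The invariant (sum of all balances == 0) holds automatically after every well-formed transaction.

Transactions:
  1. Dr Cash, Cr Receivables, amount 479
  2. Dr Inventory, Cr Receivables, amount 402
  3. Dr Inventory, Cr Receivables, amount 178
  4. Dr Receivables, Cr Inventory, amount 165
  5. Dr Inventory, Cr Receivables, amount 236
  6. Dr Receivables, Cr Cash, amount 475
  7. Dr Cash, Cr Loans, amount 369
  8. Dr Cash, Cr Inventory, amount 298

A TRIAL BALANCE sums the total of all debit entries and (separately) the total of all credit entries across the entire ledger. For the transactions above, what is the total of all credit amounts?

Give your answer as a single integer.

Answer: 2602

Derivation:
Txn 1: credit+=479
Txn 2: credit+=402
Txn 3: credit+=178
Txn 4: credit+=165
Txn 5: credit+=236
Txn 6: credit+=475
Txn 7: credit+=369
Txn 8: credit+=298
Total credits = 2602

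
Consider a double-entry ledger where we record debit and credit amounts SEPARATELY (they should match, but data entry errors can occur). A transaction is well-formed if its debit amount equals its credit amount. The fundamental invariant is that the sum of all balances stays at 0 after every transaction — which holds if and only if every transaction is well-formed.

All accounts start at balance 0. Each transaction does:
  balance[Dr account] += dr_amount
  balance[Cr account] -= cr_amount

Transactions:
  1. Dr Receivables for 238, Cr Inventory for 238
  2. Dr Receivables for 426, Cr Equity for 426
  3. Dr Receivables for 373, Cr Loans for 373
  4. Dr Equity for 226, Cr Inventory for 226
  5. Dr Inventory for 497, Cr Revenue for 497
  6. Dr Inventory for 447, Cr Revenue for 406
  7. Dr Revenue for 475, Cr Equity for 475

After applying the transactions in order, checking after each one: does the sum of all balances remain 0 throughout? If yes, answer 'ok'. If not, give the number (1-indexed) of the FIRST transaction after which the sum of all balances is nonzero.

After txn 1: dr=238 cr=238 sum_balances=0
After txn 2: dr=426 cr=426 sum_balances=0
After txn 3: dr=373 cr=373 sum_balances=0
After txn 4: dr=226 cr=226 sum_balances=0
After txn 5: dr=497 cr=497 sum_balances=0
After txn 6: dr=447 cr=406 sum_balances=41
After txn 7: dr=475 cr=475 sum_balances=41

Answer: 6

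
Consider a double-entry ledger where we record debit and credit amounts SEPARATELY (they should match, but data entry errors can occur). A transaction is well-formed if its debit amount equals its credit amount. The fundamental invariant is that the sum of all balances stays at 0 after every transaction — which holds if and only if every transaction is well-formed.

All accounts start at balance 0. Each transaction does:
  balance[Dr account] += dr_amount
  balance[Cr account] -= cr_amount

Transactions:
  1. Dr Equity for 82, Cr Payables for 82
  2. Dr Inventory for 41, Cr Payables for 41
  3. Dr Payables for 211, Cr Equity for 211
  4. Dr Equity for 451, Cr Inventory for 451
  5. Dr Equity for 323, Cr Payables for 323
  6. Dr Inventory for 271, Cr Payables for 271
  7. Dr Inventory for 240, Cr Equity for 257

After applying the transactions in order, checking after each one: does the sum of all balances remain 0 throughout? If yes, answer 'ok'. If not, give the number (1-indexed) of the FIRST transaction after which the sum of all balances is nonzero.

Answer: 7

Derivation:
After txn 1: dr=82 cr=82 sum_balances=0
After txn 2: dr=41 cr=41 sum_balances=0
After txn 3: dr=211 cr=211 sum_balances=0
After txn 4: dr=451 cr=451 sum_balances=0
After txn 5: dr=323 cr=323 sum_balances=0
After txn 6: dr=271 cr=271 sum_balances=0
After txn 7: dr=240 cr=257 sum_balances=-17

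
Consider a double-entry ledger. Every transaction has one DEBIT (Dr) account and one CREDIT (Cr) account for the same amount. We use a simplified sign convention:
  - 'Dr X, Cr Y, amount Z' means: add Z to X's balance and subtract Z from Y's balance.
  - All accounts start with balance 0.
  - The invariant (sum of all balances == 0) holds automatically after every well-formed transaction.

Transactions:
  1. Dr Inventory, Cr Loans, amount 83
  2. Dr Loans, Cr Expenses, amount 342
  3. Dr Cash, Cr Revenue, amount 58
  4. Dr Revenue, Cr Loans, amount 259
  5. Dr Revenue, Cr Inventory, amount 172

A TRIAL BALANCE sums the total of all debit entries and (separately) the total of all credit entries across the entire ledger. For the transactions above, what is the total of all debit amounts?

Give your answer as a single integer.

Answer: 914

Derivation:
Txn 1: debit+=83
Txn 2: debit+=342
Txn 3: debit+=58
Txn 4: debit+=259
Txn 5: debit+=172
Total debits = 914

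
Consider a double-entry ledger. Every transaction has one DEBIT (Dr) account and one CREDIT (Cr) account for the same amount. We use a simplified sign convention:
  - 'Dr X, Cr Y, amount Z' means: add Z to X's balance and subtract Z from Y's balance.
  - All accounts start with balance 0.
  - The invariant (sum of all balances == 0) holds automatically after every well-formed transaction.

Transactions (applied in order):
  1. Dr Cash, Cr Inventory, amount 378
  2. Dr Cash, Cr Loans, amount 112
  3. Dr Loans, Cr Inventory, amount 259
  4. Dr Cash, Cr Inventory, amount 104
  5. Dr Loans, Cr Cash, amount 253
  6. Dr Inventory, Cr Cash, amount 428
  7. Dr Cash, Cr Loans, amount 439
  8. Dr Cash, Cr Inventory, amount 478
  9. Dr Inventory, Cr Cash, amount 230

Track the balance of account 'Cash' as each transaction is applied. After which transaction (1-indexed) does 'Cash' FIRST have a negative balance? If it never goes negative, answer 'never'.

After txn 1: Cash=378
After txn 2: Cash=490
After txn 3: Cash=490
After txn 4: Cash=594
After txn 5: Cash=341
After txn 6: Cash=-87

Answer: 6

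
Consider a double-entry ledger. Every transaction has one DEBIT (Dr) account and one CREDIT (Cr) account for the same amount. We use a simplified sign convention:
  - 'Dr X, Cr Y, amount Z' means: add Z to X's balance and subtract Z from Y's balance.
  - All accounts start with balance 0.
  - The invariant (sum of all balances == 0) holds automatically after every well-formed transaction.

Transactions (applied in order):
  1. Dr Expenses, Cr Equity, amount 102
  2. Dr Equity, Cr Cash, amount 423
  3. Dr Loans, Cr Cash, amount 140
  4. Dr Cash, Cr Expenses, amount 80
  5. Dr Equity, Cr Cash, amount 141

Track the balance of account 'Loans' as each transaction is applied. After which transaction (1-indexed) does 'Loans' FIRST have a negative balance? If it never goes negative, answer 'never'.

After txn 1: Loans=0
After txn 2: Loans=0
After txn 3: Loans=140
After txn 4: Loans=140
After txn 5: Loans=140

Answer: never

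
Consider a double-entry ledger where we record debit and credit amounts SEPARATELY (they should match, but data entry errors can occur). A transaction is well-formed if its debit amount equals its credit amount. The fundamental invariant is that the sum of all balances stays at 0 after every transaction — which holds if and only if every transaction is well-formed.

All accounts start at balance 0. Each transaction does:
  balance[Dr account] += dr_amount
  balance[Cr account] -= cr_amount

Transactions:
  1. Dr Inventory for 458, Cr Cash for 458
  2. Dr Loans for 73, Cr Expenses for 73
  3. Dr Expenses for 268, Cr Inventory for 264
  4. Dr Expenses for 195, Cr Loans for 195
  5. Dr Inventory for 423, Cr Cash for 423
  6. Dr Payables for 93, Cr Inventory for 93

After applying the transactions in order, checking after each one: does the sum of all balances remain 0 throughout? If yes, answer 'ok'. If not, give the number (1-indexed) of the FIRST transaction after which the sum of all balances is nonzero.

After txn 1: dr=458 cr=458 sum_balances=0
After txn 2: dr=73 cr=73 sum_balances=0
After txn 3: dr=268 cr=264 sum_balances=4
After txn 4: dr=195 cr=195 sum_balances=4
After txn 5: dr=423 cr=423 sum_balances=4
After txn 6: dr=93 cr=93 sum_balances=4

Answer: 3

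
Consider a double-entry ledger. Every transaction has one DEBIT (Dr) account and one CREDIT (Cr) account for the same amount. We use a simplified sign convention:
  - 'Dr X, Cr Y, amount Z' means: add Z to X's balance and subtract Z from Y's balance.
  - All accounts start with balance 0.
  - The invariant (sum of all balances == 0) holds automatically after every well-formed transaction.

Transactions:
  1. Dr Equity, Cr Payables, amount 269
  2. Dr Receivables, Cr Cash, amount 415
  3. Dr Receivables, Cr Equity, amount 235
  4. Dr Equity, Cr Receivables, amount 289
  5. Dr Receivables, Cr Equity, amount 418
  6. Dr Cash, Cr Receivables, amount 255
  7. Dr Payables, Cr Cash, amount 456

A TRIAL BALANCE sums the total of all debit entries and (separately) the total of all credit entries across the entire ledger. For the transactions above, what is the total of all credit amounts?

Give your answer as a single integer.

Answer: 2337

Derivation:
Txn 1: credit+=269
Txn 2: credit+=415
Txn 3: credit+=235
Txn 4: credit+=289
Txn 5: credit+=418
Txn 6: credit+=255
Txn 7: credit+=456
Total credits = 2337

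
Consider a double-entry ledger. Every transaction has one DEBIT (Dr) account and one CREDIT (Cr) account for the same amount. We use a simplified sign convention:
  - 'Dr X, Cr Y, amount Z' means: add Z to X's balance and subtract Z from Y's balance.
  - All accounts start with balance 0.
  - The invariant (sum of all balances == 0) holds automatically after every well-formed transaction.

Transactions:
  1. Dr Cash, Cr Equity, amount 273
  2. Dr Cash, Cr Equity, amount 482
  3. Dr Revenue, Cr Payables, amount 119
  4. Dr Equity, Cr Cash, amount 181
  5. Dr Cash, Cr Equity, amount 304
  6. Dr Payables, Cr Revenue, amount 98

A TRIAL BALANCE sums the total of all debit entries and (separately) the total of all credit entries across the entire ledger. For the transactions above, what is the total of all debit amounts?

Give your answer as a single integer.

Txn 1: debit+=273
Txn 2: debit+=482
Txn 3: debit+=119
Txn 4: debit+=181
Txn 5: debit+=304
Txn 6: debit+=98
Total debits = 1457

Answer: 1457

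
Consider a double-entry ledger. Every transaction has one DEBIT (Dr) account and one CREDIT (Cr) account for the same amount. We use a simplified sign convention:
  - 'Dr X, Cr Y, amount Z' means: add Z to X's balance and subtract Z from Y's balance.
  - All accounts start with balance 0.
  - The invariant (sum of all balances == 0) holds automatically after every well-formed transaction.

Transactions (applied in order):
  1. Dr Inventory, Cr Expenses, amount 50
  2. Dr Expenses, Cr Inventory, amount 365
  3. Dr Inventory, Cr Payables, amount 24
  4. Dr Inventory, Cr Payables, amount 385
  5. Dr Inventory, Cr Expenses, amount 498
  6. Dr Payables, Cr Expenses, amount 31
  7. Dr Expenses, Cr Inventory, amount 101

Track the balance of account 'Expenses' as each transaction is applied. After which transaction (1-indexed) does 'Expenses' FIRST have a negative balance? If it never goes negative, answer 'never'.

Answer: 1

Derivation:
After txn 1: Expenses=-50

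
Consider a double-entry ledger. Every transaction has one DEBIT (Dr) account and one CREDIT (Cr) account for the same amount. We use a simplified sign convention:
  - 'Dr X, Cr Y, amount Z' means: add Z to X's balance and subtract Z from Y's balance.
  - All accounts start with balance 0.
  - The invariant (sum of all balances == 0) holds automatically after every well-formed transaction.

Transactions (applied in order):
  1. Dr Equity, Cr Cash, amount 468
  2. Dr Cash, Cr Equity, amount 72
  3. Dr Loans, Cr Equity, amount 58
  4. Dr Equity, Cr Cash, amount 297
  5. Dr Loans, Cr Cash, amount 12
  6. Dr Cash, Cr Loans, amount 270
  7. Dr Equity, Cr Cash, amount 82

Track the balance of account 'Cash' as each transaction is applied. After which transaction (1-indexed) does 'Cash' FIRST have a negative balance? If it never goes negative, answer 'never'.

Answer: 1

Derivation:
After txn 1: Cash=-468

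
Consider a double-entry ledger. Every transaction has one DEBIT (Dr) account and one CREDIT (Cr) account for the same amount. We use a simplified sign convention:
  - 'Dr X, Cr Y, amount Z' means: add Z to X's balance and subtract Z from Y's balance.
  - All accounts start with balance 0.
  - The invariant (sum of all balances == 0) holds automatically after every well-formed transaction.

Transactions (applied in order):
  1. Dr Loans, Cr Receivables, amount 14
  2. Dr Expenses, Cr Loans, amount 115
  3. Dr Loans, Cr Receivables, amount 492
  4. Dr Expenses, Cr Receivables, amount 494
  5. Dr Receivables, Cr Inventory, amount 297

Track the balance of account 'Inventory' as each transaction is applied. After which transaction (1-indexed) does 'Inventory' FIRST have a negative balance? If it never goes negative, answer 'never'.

Answer: 5

Derivation:
After txn 1: Inventory=0
After txn 2: Inventory=0
After txn 3: Inventory=0
After txn 4: Inventory=0
After txn 5: Inventory=-297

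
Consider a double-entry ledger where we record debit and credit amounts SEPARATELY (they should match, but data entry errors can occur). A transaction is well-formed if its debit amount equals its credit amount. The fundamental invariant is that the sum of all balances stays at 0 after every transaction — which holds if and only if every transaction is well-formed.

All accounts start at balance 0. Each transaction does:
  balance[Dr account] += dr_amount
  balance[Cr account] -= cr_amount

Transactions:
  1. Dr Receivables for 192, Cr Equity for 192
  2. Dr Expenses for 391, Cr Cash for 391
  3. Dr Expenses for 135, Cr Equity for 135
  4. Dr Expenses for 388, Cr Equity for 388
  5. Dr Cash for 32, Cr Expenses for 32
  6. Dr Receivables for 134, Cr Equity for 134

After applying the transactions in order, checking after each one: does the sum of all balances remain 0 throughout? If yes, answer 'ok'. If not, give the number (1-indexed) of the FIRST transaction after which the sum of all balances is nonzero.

Answer: ok

Derivation:
After txn 1: dr=192 cr=192 sum_balances=0
After txn 2: dr=391 cr=391 sum_balances=0
After txn 3: dr=135 cr=135 sum_balances=0
After txn 4: dr=388 cr=388 sum_balances=0
After txn 5: dr=32 cr=32 sum_balances=0
After txn 6: dr=134 cr=134 sum_balances=0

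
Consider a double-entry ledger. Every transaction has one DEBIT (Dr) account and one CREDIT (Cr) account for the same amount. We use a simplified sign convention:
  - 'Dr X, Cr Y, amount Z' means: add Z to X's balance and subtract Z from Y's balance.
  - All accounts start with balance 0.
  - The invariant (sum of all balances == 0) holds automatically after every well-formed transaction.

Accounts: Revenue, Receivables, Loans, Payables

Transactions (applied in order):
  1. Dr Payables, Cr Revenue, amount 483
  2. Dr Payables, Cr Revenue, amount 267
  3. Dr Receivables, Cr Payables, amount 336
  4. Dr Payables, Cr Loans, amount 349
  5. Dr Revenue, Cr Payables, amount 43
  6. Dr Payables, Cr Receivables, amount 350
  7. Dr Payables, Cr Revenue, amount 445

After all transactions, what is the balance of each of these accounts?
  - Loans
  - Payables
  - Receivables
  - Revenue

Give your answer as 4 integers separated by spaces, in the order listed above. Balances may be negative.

Answer: -349 1515 -14 -1152

Derivation:
After txn 1 (Dr Payables, Cr Revenue, amount 483): Payables=483 Revenue=-483
After txn 2 (Dr Payables, Cr Revenue, amount 267): Payables=750 Revenue=-750
After txn 3 (Dr Receivables, Cr Payables, amount 336): Payables=414 Receivables=336 Revenue=-750
After txn 4 (Dr Payables, Cr Loans, amount 349): Loans=-349 Payables=763 Receivables=336 Revenue=-750
After txn 5 (Dr Revenue, Cr Payables, amount 43): Loans=-349 Payables=720 Receivables=336 Revenue=-707
After txn 6 (Dr Payables, Cr Receivables, amount 350): Loans=-349 Payables=1070 Receivables=-14 Revenue=-707
After txn 7 (Dr Payables, Cr Revenue, amount 445): Loans=-349 Payables=1515 Receivables=-14 Revenue=-1152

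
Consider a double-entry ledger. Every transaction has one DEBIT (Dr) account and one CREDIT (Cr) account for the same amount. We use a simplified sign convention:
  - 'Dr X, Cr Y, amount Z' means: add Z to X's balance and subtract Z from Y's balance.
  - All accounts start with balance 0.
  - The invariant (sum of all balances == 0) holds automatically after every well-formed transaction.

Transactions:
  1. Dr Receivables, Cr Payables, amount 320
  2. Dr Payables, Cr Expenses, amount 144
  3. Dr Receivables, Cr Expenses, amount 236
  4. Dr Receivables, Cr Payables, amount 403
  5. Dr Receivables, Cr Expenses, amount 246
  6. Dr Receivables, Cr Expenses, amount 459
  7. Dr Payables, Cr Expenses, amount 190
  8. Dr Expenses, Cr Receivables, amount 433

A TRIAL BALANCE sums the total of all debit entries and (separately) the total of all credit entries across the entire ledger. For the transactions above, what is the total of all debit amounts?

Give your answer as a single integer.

Answer: 2431

Derivation:
Txn 1: debit+=320
Txn 2: debit+=144
Txn 3: debit+=236
Txn 4: debit+=403
Txn 5: debit+=246
Txn 6: debit+=459
Txn 7: debit+=190
Txn 8: debit+=433
Total debits = 2431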